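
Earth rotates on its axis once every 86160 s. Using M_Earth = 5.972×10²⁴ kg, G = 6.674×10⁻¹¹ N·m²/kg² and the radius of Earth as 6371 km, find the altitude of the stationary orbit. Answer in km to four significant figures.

μ = GM = 6.674×10⁻¹¹ × 5.972×10²⁴ = 3.986×10¹⁴ m³/s².
A synchronous orbit has period T, so by Kepler's third law a = (μT²/4π²)^(1/3).
μT²/4π² = 3.986×10¹⁴ × (8.616×10⁴)² / 39.48 = 7.495×10²² m³.
a = 4.216×10⁷ m = 42162 km.
Altitude h = a − R = 42162 − 6371 = 35791 km.

h_sync ≈ 35790 km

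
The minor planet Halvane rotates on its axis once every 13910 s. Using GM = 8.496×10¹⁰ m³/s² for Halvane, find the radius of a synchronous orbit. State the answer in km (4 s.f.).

r_sync ≈ 746.7 km

A synchronous orbit has period T, so by Kepler's third law a = (μT²/4π²)^(1/3).
μT²/4π² = 8.496×10¹⁰ × (1.391×10⁴)² / 39.48 = 4.164×10¹⁷ m³.
a = 7.467×10⁵ m = 746.74 km.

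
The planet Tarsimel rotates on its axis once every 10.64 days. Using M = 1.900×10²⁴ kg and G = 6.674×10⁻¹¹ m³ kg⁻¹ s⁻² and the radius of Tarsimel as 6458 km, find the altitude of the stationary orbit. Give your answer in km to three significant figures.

h_sync ≈ 1.33×10⁵ km

μ = GM = 6.674×10⁻¹¹ × 1.900×10²⁴ = 1.268×10¹⁴ m³/s².
T = 10.64 days = 9.193×10⁵ s.
A synchronous orbit has period T, so by Kepler's third law a = (μT²/4π²)^(1/3).
μT²/4π² = 1.268×10¹⁴ × (9.193×10⁵)² / 39.48 = 2.715×10²⁴ m³.
a = 1.395×10⁸ m = 1.3950×10⁵ km.
Altitude h = a − R = 1.3950×10⁵ − 6458 = 1.3304×10⁵ km.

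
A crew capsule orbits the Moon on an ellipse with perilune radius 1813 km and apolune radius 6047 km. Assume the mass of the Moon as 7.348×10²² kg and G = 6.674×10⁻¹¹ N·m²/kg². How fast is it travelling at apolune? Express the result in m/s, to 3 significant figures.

v ≈ 612 m/s

μ = GM = 6.674×10⁻¹¹ × 7.348×10²² = 4.904×10¹² m³/s².
Semi-major axis a = (r_p + r_a)/2 = 3930.0 km = 3.930×10⁶ m.
Vis-viva: v² = μ(2/r − 1/a) = 4.904×10¹² × (3.307×10⁻⁷ − 2.545×10⁻⁷) = 3.741×10⁵ m²/s².
v = 611.7 m/s.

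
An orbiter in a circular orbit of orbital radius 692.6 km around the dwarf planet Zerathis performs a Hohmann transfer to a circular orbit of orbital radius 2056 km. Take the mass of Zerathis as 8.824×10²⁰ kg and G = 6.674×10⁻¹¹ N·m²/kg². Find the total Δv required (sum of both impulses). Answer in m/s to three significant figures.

μ = GM = 6.674×10⁻¹¹ × 8.824×10²⁰ = 5.889×10¹⁰ m³/s².
r₁ = 692.6 km = 6.926×10⁵ m.
r₂ = 2056 km = 2.056×10⁶ m.
Transfer ellipse a_t = (r₁ + r₂)/2 = 1.374×10⁶ m.
At r₁: circular v_c1 = √(μ/r₁) = 291.6 m/s; transfer-periapsis v_p = √[μ(2/r₁ − 1/a_t)] = 356.7 m/s.
Δv₁ = v_p − v_c1 = 65.06 m/s.
At r₂: circular v_c2 = √(μ/r₂) = 169.2 m/s; transfer-apoapsis v_a = √[μ(2/r₂ − 1/a_t)] = 120.1 m/s.
Δv₂ = v_c2 − v_a = 49.10 m/s.
Total Δv = Δv₁ + Δv₂ = 114.2 m/s.

Δv_total ≈ 114 m/s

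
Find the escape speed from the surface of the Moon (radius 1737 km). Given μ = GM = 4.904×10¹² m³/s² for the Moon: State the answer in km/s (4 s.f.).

v_esc ≈ 2.376 km/s

r = R = 1.737×10⁶ m.
Escape speed v_esc = √(2μ/r) = √(2 × 4.904×10¹² / 1.737×10⁶) = √(5.647×10⁶) = 2376 m/s.
= 2.376 km/s.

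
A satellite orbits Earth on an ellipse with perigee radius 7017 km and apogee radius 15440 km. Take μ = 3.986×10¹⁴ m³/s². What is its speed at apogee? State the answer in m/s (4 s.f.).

v ≈ 4017 m/s

Semi-major axis a = (r_p + r_a)/2 = 11228 km = 1.123×10⁷ m.
Vis-viva: v² = μ(2/r − 1/a) = 3.986×10¹⁴ × (1.295×10⁻⁷ − 8.906×10⁻⁸) = 1.613×10⁷ m²/s².
v = 4017 m/s.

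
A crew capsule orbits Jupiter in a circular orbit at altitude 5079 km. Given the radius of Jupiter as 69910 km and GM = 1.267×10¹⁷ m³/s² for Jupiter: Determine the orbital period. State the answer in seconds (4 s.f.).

T ≈ 11460 seconds

r = 69910 + 5079 = 74989 km = 7.4989×10⁷ m.
Kepler's third law: T = 2π√(r³/μ) = 2π√((7.499×10⁷)³ / 1.267×10¹⁷).
r³/μ = 3.328×10⁶ s², so T = 2π × 1.824×10³ = 1.146×10⁴ s.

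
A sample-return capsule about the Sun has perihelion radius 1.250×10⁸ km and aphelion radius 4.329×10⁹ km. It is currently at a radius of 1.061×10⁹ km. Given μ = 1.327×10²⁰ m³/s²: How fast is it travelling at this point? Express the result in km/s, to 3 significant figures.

v ≈ 13.8 km/s

Semi-major axis a = (r_p + r_a)/2 = 2.2270×10⁹ km = 2.227×10¹² m.
Vis-viva: v² = μ(2/r − 1/a) = 1.327×10²⁰ × (1.885×10⁻¹² − 4.490×10⁻¹³) = 1.906×10⁸ m²/s².
v = 13800 m/s = 13.80 km/s.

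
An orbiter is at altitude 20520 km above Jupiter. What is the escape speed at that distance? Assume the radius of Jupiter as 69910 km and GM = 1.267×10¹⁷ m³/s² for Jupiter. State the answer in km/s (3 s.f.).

r = 69910 + 20520 = 90430 km = 9.0430×10⁷ m.
Escape speed v_esc = √(2μ/r) = √(2 × 1.267×10¹⁷ / 9.043×10⁷) = √(2.802×10⁹) = 52940 m/s.
= 52.94 km/s.

v_esc ≈ 52.9 km/s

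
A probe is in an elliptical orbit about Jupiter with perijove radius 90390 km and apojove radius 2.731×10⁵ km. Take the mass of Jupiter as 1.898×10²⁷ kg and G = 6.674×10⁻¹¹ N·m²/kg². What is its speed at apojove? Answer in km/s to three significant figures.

v ≈ 15.2 km/s

μ = GM = 6.674×10⁻¹¹ × 1.898×10²⁷ = 1.267×10¹⁷ m³/s².
Semi-major axis a = (r_p + r_a)/2 = 1.8174×10⁵ km = 1.817×10⁸ m.
Vis-viva: v² = μ(2/r − 1/a) = 1.267×10¹⁷ × (7.323×10⁻⁹ − 5.502×10⁻⁹) = 2.307×10⁸ m²/s².
v = 15190 m/s = 15.19 km/s.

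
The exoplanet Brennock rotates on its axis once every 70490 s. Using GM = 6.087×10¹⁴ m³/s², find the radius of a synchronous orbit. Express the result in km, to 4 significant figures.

r_sync ≈ 42470 km

A synchronous orbit has period T, so by Kepler's third law a = (μT²/4π²)^(1/3).
μT²/4π² = 6.087×10¹⁴ × (7.049×10⁴)² / 39.48 = 7.661×10²² m³.
a = 4.247×10⁷ m = 42472 km.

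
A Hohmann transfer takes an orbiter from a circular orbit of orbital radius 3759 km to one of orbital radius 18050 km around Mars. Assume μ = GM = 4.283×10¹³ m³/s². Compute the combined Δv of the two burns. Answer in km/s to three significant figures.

r₁ = 3759 km = 3.759×10⁶ m.
r₂ = 18050 km = 1.805×10⁷ m.
Transfer ellipse a_t = (r₁ + r₂)/2 = 1.090×10⁷ m.
At r₁: circular v_c1 = √(μ/r₁) = 3375 m/s; transfer-periapsis v_p = √[μ(2/r₁ − 1/a_t)] = 4343 m/s.
Δv₁ = v_p − v_c1 = 967.3 m/s.
At r₂: circular v_c2 = √(μ/r₂) = 1540 m/s; transfer-apoapsis v_a = √[μ(2/r₂ − 1/a_t)] = 904.4 m/s.
Δv₂ = v_c2 − v_a = 636.0 m/s.
Total Δv = Δv₁ + Δv₂ = 1603 m/s = 1.603 km/s.

Δv_total ≈ 1.60 km/s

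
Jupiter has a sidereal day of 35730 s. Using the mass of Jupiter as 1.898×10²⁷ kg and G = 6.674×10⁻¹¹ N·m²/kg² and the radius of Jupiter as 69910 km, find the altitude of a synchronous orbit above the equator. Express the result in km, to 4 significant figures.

h_sync ≈ 90090 km

μ = GM = 6.674×10⁻¹¹ × 1.898×10²⁷ = 1.267×10¹⁷ m³/s².
A synchronous orbit has period T, so by Kepler's third law a = (μT²/4π²)^(1/3).
μT²/4π² = 1.267×10¹⁷ × (3.573×10⁴)² / 39.48 = 4.096×10²⁴ m³.
a = 1.600×10⁸ m = 1.6000×10⁵ km.
Altitude h = a − R = 1.6000×10⁵ − 69910 = 90094 km.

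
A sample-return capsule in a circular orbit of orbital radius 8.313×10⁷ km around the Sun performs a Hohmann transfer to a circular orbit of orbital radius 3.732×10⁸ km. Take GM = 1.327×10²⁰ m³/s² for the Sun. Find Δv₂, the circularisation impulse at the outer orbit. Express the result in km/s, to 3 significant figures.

Δv ≈ 7.47 km/s

r₁ = 8.313×10⁷ km = 8.313×10¹⁰ m.
r₂ = 3.732×10⁸ km = 3.732×10¹¹ m.
Transfer ellipse a_t = (r₁ + r₂)/2 = 2.282×10¹¹ m.
At r₁: circular v_c1 = √(μ/r₁) = 39950 m/s; transfer-perihelion v_p = √[μ(2/r₁ − 1/a_t)] = 51100 m/s.
At r₂: circular v_c2 = √(μ/r₂) = 18860 m/s; transfer-aphelion v_a = √[μ(2/r₂ − 1/a_t)] = 11380 m/s.
Δv₂ = v_c2 − v_a = 7475 m/s.
= 7.475 km/s.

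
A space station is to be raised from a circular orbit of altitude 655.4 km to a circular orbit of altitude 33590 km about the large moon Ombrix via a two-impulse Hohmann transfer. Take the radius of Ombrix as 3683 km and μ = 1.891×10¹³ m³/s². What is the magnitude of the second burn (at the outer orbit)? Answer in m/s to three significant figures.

r₁ = 3683 + 655.4 = 4338.4 km = 4.3384×10⁶ m.
r₂ = 3683 + 33590 = 37273 km = 3.7273×10⁷ m.
Transfer ellipse a_t = (r₁ + r₂)/2 = 2.081×10⁷ m.
At r₁: circular v_c1 = √(μ/r₁) = 2088 m/s; transfer-periapsis v_p = √[μ(2/r₁ − 1/a_t)] = 2794 m/s.
At r₂: circular v_c2 = √(μ/r₂) = 712.3 m/s; transfer-apoapsis v_a = √[μ(2/r₂ − 1/a_t)] = 325.3 m/s.
Δv₂ = v_c2 − v_a = 387.0 m/s.

Δv ≈ 387 m/s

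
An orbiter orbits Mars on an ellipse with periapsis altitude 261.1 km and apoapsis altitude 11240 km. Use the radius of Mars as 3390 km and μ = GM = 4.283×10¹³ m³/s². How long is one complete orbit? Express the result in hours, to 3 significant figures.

r_p = 3390 + 261.1 = 3651.1 km = 3.6511×10⁶ m.
r_a = 3390 + 11240 = 14630 km = 1.4630×10⁷ m.
Semi-major axis a = (r_p + r_a)/2 = (3651.1 + 14630)/2 = 9140.5 km = 9.141×10⁶ m.
By Kepler's third law T = 2π√(a³/μ) = 2π × 4.223×10³ = 2.653×10⁴ s.
= 7.370 hours.

T ≈ 7.37 hours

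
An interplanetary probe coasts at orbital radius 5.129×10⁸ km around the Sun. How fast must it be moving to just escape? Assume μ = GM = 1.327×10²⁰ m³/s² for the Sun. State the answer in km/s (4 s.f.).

v_esc ≈ 22.75 km/s

r = 5.129×10⁸ km = 5.129×10¹¹ m.
Escape speed v_esc = √(2μ/r) = √(2 × 1.327×10²⁰ / 5.129×10¹¹) = √(5.174×10⁸) = 22750 m/s.
= 22.75 km/s.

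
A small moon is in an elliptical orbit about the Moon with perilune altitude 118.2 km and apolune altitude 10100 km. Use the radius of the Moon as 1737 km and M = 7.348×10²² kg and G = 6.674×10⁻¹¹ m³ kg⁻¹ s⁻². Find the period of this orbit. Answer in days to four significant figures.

μ = GM = 6.674×10⁻¹¹ × 7.348×10²² = 4.904×10¹² m³/s².
r_p = 1737 + 118.2 = 1855.2 km = 1.8552×10⁶ m.
r_a = 1737 + 10100 = 11837 km = 1.1837×10⁷ m.
Semi-major axis a = (r_p + r_a)/2 = (1855.2 + 11837)/2 = 6846.1 km = 6.846×10⁶ m.
By Kepler's third law T = 2π√(a³/μ) = 2π × 8.089×10³ = 5.082×10⁴ s.
= 0.5882 days.

T ≈ 0.5882 days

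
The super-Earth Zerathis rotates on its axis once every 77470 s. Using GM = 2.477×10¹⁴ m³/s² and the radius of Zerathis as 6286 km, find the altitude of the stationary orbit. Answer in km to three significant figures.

A synchronous orbit has period T, so by Kepler's third law a = (μT²/4π²)^(1/3).
μT²/4π² = 2.477×10¹⁴ × (7.747×10⁴)² / 39.48 = 3.766×10²² m³.
a = 3.352×10⁷ m = 33518 km.
Altitude h = a − R = 33518 − 6286 = 27232 km.

h_sync ≈ 27200 km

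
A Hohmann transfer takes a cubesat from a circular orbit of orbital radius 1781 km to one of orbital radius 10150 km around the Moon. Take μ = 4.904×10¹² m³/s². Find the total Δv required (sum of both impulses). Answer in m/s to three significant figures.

r₁ = 1781 km = 1.781×10⁶ m.
r₂ = 10150 km = 1.015×10⁷ m.
Transfer ellipse a_t = (r₁ + r₂)/2 = 5.966×10⁶ m.
At r₁: circular v_c1 = √(μ/r₁) = 1659 m/s; transfer-perilune v_p = √[μ(2/r₁ − 1/a_t)] = 2164 m/s.
Δv₁ = v_p − v_c1 = 505.1 m/s.
At r₂: circular v_c2 = √(μ/r₂) = 695.1 m/s; transfer-apolune v_a = √[μ(2/r₂ − 1/a_t)] = 379.8 m/s.
Δv₂ = v_c2 − v_a = 315.3 m/s.
Total Δv = Δv₁ + Δv₂ = 820.4 m/s.

Δv_total ≈ 820 m/s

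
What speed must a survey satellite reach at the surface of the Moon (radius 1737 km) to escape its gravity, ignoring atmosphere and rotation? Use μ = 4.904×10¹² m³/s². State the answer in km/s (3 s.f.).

v_esc ≈ 2.38 km/s

r = R = 1.737×10⁶ m.
Escape speed v_esc = √(2μ/r) = √(2 × 4.904×10¹² / 1.737×10⁶) = √(5.647×10⁶) = 2376 m/s.
= 2.376 km/s.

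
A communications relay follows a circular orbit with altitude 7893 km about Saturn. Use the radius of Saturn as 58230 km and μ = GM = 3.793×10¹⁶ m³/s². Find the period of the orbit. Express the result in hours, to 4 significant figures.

T ≈ 4.819 hours

r = 58230 + 7893 = 66123 km = 6.6123×10⁷ m.
Kepler's third law: T = 2π√(r³/μ) = 2π√((6.612×10⁷)³ / 3.793×10¹⁶).
r³/μ = 7.622×10⁶ s², so T = 2π × 2.761×10³ = 1.735×10⁴ s.
Converting: 1.735×10⁴ s ÷ 3600 = 4.819 hours.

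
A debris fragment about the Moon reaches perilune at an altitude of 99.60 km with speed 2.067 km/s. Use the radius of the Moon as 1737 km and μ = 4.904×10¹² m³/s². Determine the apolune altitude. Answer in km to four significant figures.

apolune altitude ≈ 5612 km

r_p = 1737 + 99.60 = 1836.6 km = 1.837×10⁶ m.
Specific energy ε = v²/2 − μ/r = -5.339×10⁵ J/kg, so a = −μ/(2ε) = 4.593×10⁶ m.
The apsides satisfy r_p + r_a = 2a, so the apolune radius is 2a − r_p = 7.349×10⁶ m = 7348.5 km.
Apolune altitude = 7348.5 − 1737 = 5611.5 km.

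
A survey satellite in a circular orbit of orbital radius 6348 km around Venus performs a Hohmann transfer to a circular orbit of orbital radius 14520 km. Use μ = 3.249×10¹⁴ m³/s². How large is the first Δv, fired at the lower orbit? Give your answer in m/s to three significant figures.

r₁ = 6348 km = 6.348×10⁶ m.
r₂ = 14520 km = 1.452×10⁷ m.
Transfer ellipse a_t = (r₁ + r₂)/2 = 1.043×10⁷ m.
At r₁: circular v_c1 = √(μ/r₁) = 7154 m/s; transfer-periapsis v_p = √[μ(2/r₁ − 1/a_t)] = 8439 m/s.
Δv₁ = v_p − v_c1 = 1285 m/s.

Δv ≈ 1290 m/s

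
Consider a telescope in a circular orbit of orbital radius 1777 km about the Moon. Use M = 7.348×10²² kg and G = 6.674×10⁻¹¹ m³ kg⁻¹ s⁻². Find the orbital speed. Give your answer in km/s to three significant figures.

μ = GM = 6.674×10⁻¹¹ × 7.348×10²² = 4.904×10¹² m³/s².
r = 1777 km = 1.777×10⁶ m.
For a circular orbit v = √(μ/r) = √(4.904×10¹² / 1.777×10⁶) = √(2.760×10⁶) = 1661 m/s.
That is 1.661 km/s.

v ≈ 1.66 km/s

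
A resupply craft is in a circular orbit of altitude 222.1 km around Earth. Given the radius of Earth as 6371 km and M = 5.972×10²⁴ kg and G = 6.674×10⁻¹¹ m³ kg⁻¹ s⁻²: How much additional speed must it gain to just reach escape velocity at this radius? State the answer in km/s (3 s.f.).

Δv ≈ 3.22 km/s

μ = GM = 6.674×10⁻¹¹ × 5.972×10²⁴ = 3.986×10¹⁴ m³/s².
r = 6371 + 222.1 = 6593.1 km = 6.5931×10⁶ m.
Circular speed v_c = √(μ/r) = 7775 m/s.
Escape speed v_esc = √(2μ/r) = √2 × v_c = 11000 m/s.
Δv = v_esc − v_c = 3221 m/s = 3.221 km/s.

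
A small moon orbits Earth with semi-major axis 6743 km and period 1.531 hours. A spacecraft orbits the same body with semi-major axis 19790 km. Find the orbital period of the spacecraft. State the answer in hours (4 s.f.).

T₂ ≈ 7.698 hours

Kepler's third law: T² ∝ a³, so T₂ = T₁ (a₂/a₁)^(3/2).
a₂/a₁ = 2.935, (a₂/a₁)^(3/2) = 5.028.
T₂ = 1.531 × 5.028 = 7.698 hours.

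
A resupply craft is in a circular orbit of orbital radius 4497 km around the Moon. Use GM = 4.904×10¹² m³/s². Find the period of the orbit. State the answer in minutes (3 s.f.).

T ≈ 451 minutes

r = 4497 km = 4.497×10⁶ m.
Kepler's third law: T = 2π√(r³/μ) = 2π√((4.497×10⁶)³ / 4.904×10¹²).
r³/μ = 1.854×10⁷ s², so T = 2π × 4.306×10³ = 2.706×10⁴ s.
Converting: 2.706×10⁴ s ÷ 60.00 = 451.0 minutes.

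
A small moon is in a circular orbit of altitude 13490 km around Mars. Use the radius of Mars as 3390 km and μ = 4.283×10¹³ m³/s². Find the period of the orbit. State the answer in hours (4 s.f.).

r = 3390 + 13490 = 16880 km = 1.6880×10⁷ m.
Kepler's third law: T = 2π√(r³/μ) = 2π√((1.688×10⁷)³ / 4.283×10¹³).
r³/μ = 1.123×10⁸ s², so T = 2π × 1.060×10⁴ = 6.658×10⁴ s.
Converting: 6.658×10⁴ s ÷ 3600 = 18.50 hours.

T ≈ 18.50 hours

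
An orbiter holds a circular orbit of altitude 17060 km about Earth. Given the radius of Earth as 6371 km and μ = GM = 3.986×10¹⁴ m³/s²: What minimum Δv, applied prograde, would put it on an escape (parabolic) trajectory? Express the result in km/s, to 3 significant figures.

Δv ≈ 1.71 km/s

r = 6371 + 17060 = 23431 km = 2.3431×10⁷ m.
Circular speed v_c = √(μ/r) = 4125 m/s.
Escape speed v_esc = √(2μ/r) = √2 × v_c = 5833 m/s.
Δv = v_esc − v_c = 1708 m/s = 1.708 km/s.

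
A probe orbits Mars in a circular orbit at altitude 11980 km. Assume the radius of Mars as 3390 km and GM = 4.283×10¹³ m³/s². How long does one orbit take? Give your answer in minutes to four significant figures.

T ≈ 964.2 minutes

r = 3390 + 11980 = 15370 km = 1.5370×10⁷ m.
Kepler's third law: T = 2π√(r³/μ) = 2π√((1.537×10⁷)³ / 4.283×10¹³).
r³/μ = 8.478×10⁷ s², so T = 2π × 9.207×10³ = 5.785×10⁴ s.
Converting: 5.785×10⁴ s ÷ 60.00 = 964.2 minutes.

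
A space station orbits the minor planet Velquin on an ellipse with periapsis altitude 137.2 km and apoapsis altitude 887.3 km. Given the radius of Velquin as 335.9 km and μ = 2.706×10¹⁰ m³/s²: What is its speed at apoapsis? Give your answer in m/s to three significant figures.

r_p = 335.9 + 137.2 = 473.10 km = 4.7310×10⁵ m.
r_a = 335.9 + 887.3 = 1223.2 km = 1.2232×10⁶ m.
Semi-major axis a = (r_p + r_a)/2 = 848.15 km = 8.481×10⁵ m.
Vis-viva: v² = μ(2/r − 1/a) = 2.706×10¹⁰ × (1.635×10⁻⁶ − 1.179×10⁻⁶) = 1.234×10⁴ m²/s².
v = 111.1 m/s.

v ≈ 111 m/s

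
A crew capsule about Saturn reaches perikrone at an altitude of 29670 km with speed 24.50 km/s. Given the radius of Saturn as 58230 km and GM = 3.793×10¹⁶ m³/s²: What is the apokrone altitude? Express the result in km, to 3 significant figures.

apokrone altitude ≈ 1.43×10⁵ km

r_p = 58230 + 29670 = 87900 km = 8.790×10⁷ m.
Specific energy ε = v²/2 − μ/r = -1.314×10⁸ J/kg, so a = −μ/(2ε) = 1.443×10⁸ m.
The apsides satisfy r_p + r_a = 2a, so the apokrone radius is 2a − r_p = 2.008×10⁸ m = 2.0079×10⁵ km.
Apokrone altitude = 2.0079×10⁵ − 58230 = 1.4256×10⁵ km.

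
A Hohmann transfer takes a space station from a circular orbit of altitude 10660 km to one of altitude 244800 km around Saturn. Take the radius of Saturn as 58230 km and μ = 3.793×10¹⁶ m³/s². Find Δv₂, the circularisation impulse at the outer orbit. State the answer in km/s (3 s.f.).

r₁ = 58230 + 10660 = 68890 km = 6.8890×10⁷ m.
r₂ = 58230 + 244800 = 303030 km = 3.0303×10⁸ m.
Transfer ellipse a_t = (r₁ + r₂)/2 = 1.860×10⁸ m.
At r₁: circular v_c1 = √(μ/r₁) = 23460 m/s; transfer-perikrone v_p = √[μ(2/r₁ − 1/a_t)] = 29950 m/s.
At r₂: circular v_c2 = √(μ/r₂) = 11190 m/s; transfer-apokrone v_a = √[μ(2/r₂ − 1/a_t)] = 6810 m/s.
Δv₂ = v_c2 − v_a = 4378 m/s.
= 4.378 km/s.

Δv ≈ 4.38 km/s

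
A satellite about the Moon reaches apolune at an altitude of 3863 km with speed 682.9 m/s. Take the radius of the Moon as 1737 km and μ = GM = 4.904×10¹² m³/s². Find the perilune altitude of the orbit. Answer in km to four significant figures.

r_a = 1737 + 3863 = 5600.0 km = 5.600×10⁶ m.
Specific energy ε = v²/2 − μ/r = -6.425×10⁵ J/kg, so a = −μ/(2ε) = 3.816×10⁶ m.
The apsides satisfy r_p + r_a = 2a, so the perilune radius is 2a − r_a = 2.032×10⁶ m = 2032.2 km.
Perilune altitude = 2032.2 − 1737 = 295.23 km.

perilune altitude ≈ 295.2 km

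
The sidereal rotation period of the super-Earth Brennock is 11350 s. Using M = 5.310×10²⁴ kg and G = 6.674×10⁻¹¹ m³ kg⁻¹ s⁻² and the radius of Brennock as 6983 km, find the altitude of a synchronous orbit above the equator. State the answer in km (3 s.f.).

h_sync ≈ 3510 km

μ = GM = 6.674×10⁻¹¹ × 5.310×10²⁴ = 3.544×10¹⁴ m³/s².
A synchronous orbit has period T, so by Kepler's third law a = (μT²/4π²)^(1/3).
μT²/4π² = 3.544×10¹⁴ × (1.135×10⁴)² / 39.48 = 1.156×10²¹ m³.
a = 1.050×10⁷ m = 10496 km.
Altitude h = a − R = 10496 − 6983 = 3513.3 km.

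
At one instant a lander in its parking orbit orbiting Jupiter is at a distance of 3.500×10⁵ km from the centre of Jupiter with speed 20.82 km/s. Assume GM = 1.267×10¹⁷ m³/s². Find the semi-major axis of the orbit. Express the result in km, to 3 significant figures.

r = 3.500×10⁸ m.
Specific orbital energy ε = v²/2 − μ/r = (20820)²/2 − 1.267×10¹⁷/3.500×10⁸ = -1.453×10⁸ J/kg.
Since ε = −μ/(2a), a = −μ/(2ε) = 4.361×10⁸ m = 4.3610×10⁵ km.

a ≈ 4.36×10⁵ km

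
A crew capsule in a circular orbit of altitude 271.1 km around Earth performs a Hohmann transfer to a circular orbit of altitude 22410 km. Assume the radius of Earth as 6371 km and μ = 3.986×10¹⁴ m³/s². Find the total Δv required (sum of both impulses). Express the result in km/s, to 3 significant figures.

r₁ = 6371 + 271.1 = 6642.1 km = 6.6421×10⁶ m.
r₂ = 6371 + 22410 = 28781 km = 2.8781×10⁷ m.
Transfer ellipse a_t = (r₁ + r₂)/2 = 1.771×10⁷ m.
At r₁: circular v_c1 = √(μ/r₁) = 7747 m/s; transfer-perigee v_p = √[μ(2/r₁ − 1/a_t)] = 9875 m/s.
Δv₁ = v_p − v_c1 = 2128 m/s.
At r₂: circular v_c2 = √(μ/r₂) = 3721 m/s; transfer-apogee v_a = √[μ(2/r₂ − 1/a_t)] = 2279 m/s.
Δv₂ = v_c2 − v_a = 1443 m/s.
Total Δv = Δv₁ + Δv₂ = 3571 m/s = 3.571 km/s.

Δv_total ≈ 3.57 km/s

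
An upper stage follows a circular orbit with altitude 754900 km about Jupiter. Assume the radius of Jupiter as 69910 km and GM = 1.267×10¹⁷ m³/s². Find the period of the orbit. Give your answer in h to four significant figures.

T ≈ 116.2 h

r = 69910 + 754900 = 824810 km = 8.2481×10⁸ m.
Kepler's third law: T = 2π√(r³/μ) = 2π√((8.248×10⁸)³ / 1.267×10¹⁷).
r³/μ = 4.429×10⁹ s², so T = 2π × 6.655×10⁴ = 4.181×10⁵ s.
Converting: 4.181×10⁵ s ÷ 3600 = 116.2 h.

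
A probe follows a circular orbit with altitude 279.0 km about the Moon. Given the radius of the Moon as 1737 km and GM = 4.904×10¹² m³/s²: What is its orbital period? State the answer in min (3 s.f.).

T ≈ 135 min

r = 1737 + 279.0 = 2016.0 km = 2.0160×10⁶ m.
Kepler's third law: T = 2π√(r³/μ) = 2π√((2.016×10⁶)³ / 4.904×10¹²).
r³/μ = 1.671×10⁶ s², so T = 2π × 1.293×10³ = 8.122×10³ s.
Converting: 8.122×10³ s ÷ 60.00 = 135.4 min.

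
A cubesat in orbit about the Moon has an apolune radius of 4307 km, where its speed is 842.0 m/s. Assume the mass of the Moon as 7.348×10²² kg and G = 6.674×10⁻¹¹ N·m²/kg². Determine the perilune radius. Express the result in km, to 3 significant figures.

μ = GM = 6.674×10⁻¹¹ × 7.348×10²² = 4.904×10¹² m³/s².
r_a = 4.307×10⁶ m.
Specific energy ε = v²/2 − μ/r = -7.841×10⁵ J/kg, so a = −μ/(2ε) = 3.127×10⁶ m.
The apsides satisfy r_p + r_a = 2a, so the perilune radius is 2a − r_a = 1.947×10⁶ m = 1947.0 km.

perilune radius ≈ 1950 km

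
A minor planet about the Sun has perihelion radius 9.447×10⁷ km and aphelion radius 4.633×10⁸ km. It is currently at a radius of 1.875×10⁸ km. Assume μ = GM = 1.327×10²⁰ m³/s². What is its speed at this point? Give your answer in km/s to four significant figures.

v ≈ 30.65 km/s

Semi-major axis a = (r_p + r_a)/2 = 2.7888×10⁸ km = 2.789×10¹¹ m.
Vis-viva: v² = μ(2/r − 1/a) = 1.327×10²⁰ × (1.067×10⁻¹¹ − 3.586×10⁻¹²) = 9.396×10⁸ m²/s².
v = 30650 m/s = 30.65 km/s.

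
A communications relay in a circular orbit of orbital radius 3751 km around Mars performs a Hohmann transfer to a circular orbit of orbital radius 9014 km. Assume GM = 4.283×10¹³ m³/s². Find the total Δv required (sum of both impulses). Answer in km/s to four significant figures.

r₁ = 3751 km = 3.751×10⁶ m.
r₂ = 9014 km = 9.014×10⁶ m.
Transfer ellipse a_t = (r₁ + r₂)/2 = 6.382×10⁶ m.
At r₁: circular v_c1 = √(μ/r₁) = 3379 m/s; transfer-periapsis v_p = √[μ(2/r₁ − 1/a_t)] = 4016 m/s.
Δv₁ = v_p − v_c1 = 636.6 m/s.
At r₂: circular v_c2 = √(μ/r₂) = 2180 m/s; transfer-apoapsis v_a = √[μ(2/r₂ − 1/a_t)] = 1671 m/s.
Δv₂ = v_c2 − v_a = 508.7 m/s.
Total Δv = Δv₁ + Δv₂ = 1145 m/s = 1.145 km/s.

Δv_total ≈ 1.145 km/s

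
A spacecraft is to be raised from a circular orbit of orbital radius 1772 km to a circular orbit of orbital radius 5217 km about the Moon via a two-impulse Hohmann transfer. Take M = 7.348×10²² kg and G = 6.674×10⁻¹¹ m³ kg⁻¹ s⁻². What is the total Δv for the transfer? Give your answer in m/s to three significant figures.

Δv_total ≈ 648 m/s

μ = GM = 6.674×10⁻¹¹ × 7.348×10²² = 4.904×10¹² m³/s².
r₁ = 1772 km = 1.772×10⁶ m.
r₂ = 5217 km = 5.217×10⁶ m.
Transfer ellipse a_t = (r₁ + r₂)/2 = 3.494×10⁶ m.
At r₁: circular v_c1 = √(μ/r₁) = 1664 m/s; transfer-perilune v_p = √[μ(2/r₁ − 1/a_t)] = 2033 m/s.
Δv₁ = v_p − v_c1 = 369.1 m/s.
At r₂: circular v_c2 = √(μ/r₂) = 969.5 m/s; transfer-apolune v_a = √[μ(2/r₂ − 1/a_t)] = 690.4 m/s.
Δv₂ = v_c2 − v_a = 279.1 m/s.
Total Δv = Δv₁ + Δv₂ = 648.2 m/s.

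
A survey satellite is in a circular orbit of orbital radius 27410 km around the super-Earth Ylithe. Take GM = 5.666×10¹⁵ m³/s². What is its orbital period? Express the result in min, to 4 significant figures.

r = 27410 km = 2.741×10⁷ m.
Kepler's third law: T = 2π√(r³/μ) = 2π√((2.741×10⁷)³ / 5.666×10¹⁵).
r³/μ = 3.635×10⁶ s², so T = 2π × 1.906×10³ = 1.198×10⁴ s.
Converting: 1.198×10⁴ s ÷ 60.00 = 199.6 min.

T ≈ 199.6 min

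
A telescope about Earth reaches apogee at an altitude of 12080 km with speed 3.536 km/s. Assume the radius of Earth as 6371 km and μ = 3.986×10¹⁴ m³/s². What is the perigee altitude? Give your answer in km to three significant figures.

perigee altitude ≈ 1140 km

r_a = 6371 + 12080 = 18451 km = 1.845×10⁷ m.
Specific energy ε = v²/2 − μ/r = -1.535×10⁷ J/kg, so a = −μ/(2ε) = 1.298×10⁷ m.
The apsides satisfy r_p + r_a = 2a, so the perigee radius is 2a − r_a = 7.514×10⁶ m = 7513.9 km.
Perigee altitude = 7513.9 − 6371 = 1142.9 km.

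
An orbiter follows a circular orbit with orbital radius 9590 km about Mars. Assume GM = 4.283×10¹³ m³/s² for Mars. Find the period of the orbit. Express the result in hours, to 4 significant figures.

r = 9590 km = 9.590×10⁶ m.
Kepler's third law: T = 2π√(r³/μ) = 2π√((9.590×10⁶)³ / 4.283×10¹³).
r³/μ = 2.059×10⁷ s², so T = 2π × 4.538×10³ = 2.851×10⁴ s.
Converting: 2.851×10⁴ s ÷ 3600 = 7.920 hours.

T ≈ 7.920 hours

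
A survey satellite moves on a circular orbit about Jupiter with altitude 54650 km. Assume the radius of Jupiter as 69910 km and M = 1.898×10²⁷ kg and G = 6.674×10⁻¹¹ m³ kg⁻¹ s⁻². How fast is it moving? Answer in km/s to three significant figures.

v ≈ 31.9 km/s

μ = GM = 6.674×10⁻¹¹ × 1.898×10²⁷ = 1.267×10¹⁷ m³/s².
r = 69910 + 54650 = 124560 km = 1.2456×10⁸ m.
For a circular orbit v = √(μ/r) = √(1.267×10¹⁷ / 1.246×10⁸) = √(1.017×10⁹) = 31890 m/s.
That is 31.89 km/s.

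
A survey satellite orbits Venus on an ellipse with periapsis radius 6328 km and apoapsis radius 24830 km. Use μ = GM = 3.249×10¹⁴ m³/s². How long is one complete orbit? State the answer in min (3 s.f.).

Semi-major axis a = (r_p + r_a)/2 = (6328.0 + 24830)/2 = 15579 km = 1.558×10⁷ m.
By Kepler's third law T = 2π√(a³/μ) = 2π × 3.411×10³ = 2.143×10⁴ s.
= 357.2 min.

T ≈ 357 min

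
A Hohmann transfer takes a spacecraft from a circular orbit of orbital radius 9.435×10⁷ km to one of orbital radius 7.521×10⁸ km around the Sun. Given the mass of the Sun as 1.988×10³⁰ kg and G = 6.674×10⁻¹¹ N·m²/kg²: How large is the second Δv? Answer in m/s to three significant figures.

Δv ≈ 7010 m/s

μ = GM = 6.674×10⁻¹¹ × 1.988×10³⁰ = 1.327×10²⁰ m³/s².
r₁ = 9.435×10⁷ km = 9.435×10¹⁰ m.
r₂ = 7.521×10⁸ km = 7.521×10¹¹ m.
Transfer ellipse a_t = (r₁ + r₂)/2 = 4.232×10¹¹ m.
At r₁: circular v_c1 = √(μ/r₁) = 37500 m/s; transfer-perihelion v_p = √[μ(2/r₁ − 1/a_t)] = 49990 m/s.
At r₂: circular v_c2 = √(μ/r₂) = 13280 m/s; transfer-aphelion v_a = √[μ(2/r₂ − 1/a_t)] = 6271 m/s.
Δv₂ = v_c2 − v_a = 7011 m/s.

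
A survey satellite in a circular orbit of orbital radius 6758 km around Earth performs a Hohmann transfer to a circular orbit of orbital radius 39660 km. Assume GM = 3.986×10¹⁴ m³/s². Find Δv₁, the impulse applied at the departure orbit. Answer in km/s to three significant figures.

r₁ = 6758 km = 6.758×10⁶ m.
r₂ = 39660 km = 3.966×10⁷ m.
Transfer ellipse a_t = (r₁ + r₂)/2 = 2.321×10⁷ m.
At r₁: circular v_c1 = √(μ/r₁) = 7680 m/s; transfer-perigee v_p = √[μ(2/r₁ − 1/a_t)] = 10040 m/s.
Δv₁ = v_p − v_c1 = 2359 m/s.
= 2.359 km/s.

Δv ≈ 2.36 km/s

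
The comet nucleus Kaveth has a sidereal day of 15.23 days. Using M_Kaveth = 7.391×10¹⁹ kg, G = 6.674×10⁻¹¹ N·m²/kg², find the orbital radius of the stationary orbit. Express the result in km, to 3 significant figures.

μ = GM = 6.674×10⁻¹¹ × 7.391×10¹⁹ = 4.933×10⁹ m³/s².
T = 15.23 days = 1.316×10⁶ s.
A synchronous orbit has period T, so by Kepler's third law a = (μT²/4π²)^(1/3).
μT²/4π² = 4.933×10⁹ × (1.316×10⁶)² / 39.48 = 2.164×10²⁰ m³.
a = 6.003×10⁶ m = 6003.2 km.

r_sync ≈ 6000 km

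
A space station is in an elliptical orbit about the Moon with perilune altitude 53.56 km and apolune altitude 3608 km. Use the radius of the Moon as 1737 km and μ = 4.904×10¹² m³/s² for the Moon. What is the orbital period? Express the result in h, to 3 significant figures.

r_p = 1737 + 53.56 = 1790.6 km = 1.7906×10⁶ m.
r_a = 1737 + 3608 = 5345.0 km = 5.3450×10⁶ m.
Semi-major axis a = (r_p + r_a)/2 = (1790.6 + 5345.0)/2 = 3567.8 km = 3.568×10⁶ m.
By Kepler's third law T = 2π√(a³/μ) = 2π × 3.043×10³ = 1.912×10⁴ s.
= 5.311 h.

T ≈ 5.31 h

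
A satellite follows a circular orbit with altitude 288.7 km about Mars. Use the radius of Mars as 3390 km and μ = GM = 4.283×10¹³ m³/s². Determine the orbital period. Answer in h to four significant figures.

r = 3390 + 288.7 = 3678.7 km = 3.6787×10⁶ m.
Kepler's third law: T = 2π√(r³/μ) = 2π√((3.679×10⁶)³ / 4.283×10¹³).
r³/μ = 1.162×10⁶ s², so T = 2π × 1.078×10³ = 6.774×10³ s.
Converting: 6.774×10³ s ÷ 3600 = 1.882 h.

T ≈ 1.882 h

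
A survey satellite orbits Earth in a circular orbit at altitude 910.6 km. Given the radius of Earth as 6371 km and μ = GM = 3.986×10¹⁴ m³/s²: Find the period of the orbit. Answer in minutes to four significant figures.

T ≈ 103.1 minutes

r = 6371 + 910.6 = 7281.6 km = 7.2816×10⁶ m.
Kepler's third law: T = 2π√(r³/μ) = 2π√((7.282×10⁶)³ / 3.986×10¹⁴).
r³/μ = 9.686×10⁵ s², so T = 2π × 9.842×10² = 6.184×10³ s.
Converting: 6.184×10³ s ÷ 60.00 = 103.1 minutes.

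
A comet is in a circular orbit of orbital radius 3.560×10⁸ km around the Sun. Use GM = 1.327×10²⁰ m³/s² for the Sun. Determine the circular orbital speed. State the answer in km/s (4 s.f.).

v ≈ 19.31 km/s

r = 3.560×10⁸ km = 3.560×10¹¹ m.
For a circular orbit v = √(μ/r) = √(1.327×10²⁰ / 3.560×10¹¹) = √(3.728×10⁸) = 19310 m/s.
That is 19.31 km/s.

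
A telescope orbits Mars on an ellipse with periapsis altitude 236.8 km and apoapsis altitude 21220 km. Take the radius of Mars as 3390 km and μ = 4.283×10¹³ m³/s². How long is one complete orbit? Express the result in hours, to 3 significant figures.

T ≈ 14.1 hours

r_p = 3390 + 236.8 = 3626.8 km = 3.6268×10⁶ m.
r_a = 3390 + 21220 = 24610 km = 2.4610×10⁷ m.
Semi-major axis a = (r_p + r_a)/2 = (3626.8 + 24610)/2 = 14118 km = 1.412×10⁷ m.
By Kepler's third law T = 2π√(a³/μ) = 2π × 8.106×10³ = 5.093×10⁴ s.
= 14.15 hours.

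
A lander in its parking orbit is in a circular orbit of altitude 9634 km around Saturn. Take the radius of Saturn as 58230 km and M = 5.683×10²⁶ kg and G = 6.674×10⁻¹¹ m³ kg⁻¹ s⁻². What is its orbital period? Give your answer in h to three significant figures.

μ = GM = 6.674×10⁻¹¹ × 5.683×10²⁶ = 3.793×10¹⁶ m³/s².
r = 58230 + 9634 = 67864 km = 6.7864×10⁷ m.
Kepler's third law: T = 2π√(r³/μ) = 2π√((6.786×10⁷)³ / 3.793×10¹⁶).
r³/μ = 8.241×10⁶ s², so T = 2π × 2.871×10³ = 1.804×10⁴ s.
Converting: 1.804×10⁴ s ÷ 3600 = 5.010 h.

T ≈ 5.01 h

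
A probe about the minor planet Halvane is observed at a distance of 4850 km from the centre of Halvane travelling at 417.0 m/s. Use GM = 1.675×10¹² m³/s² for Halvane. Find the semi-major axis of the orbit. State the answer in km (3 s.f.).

a ≈ 3240 km

r = 4.850×10⁶ m.
Vis-viva rearranged: 1/a = 2/r − v²/μ = 4.124×10⁻⁷ − 1.038×10⁻⁷ = 3.086×10⁻⁷ m⁻¹.
a = 3.241×10⁶ m = 3240.9 km.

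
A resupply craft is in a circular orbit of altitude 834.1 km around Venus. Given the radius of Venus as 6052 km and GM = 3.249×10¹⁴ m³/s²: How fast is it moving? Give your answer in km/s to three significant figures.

v ≈ 6.87 km/s

r = 6052 + 834.1 = 6886.1 km = 6.8861×10⁶ m.
For a circular orbit v = √(μ/r) = √(3.249×10¹⁴ / 6.886×10⁶) = √(4.718×10⁷) = 6869 m/s.
That is 6.869 km/s.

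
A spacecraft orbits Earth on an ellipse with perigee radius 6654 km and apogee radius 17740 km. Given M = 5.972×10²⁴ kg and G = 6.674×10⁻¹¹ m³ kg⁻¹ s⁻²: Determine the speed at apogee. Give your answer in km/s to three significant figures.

v ≈ 3.50 km/s

μ = GM = 6.674×10⁻¹¹ × 5.972×10²⁴ = 3.986×10¹⁴ m³/s².
Semi-major axis a = (r_p + r_a)/2 = 12197 km = 1.220×10⁷ m.
Vis-viva: v² = μ(2/r − 1/a) = 3.986×10¹⁴ × (1.127×10⁻⁷ − 8.199×10⁻⁸) = 1.226×10⁷ m²/s².
v = 3501 m/s = 3.501 km/s.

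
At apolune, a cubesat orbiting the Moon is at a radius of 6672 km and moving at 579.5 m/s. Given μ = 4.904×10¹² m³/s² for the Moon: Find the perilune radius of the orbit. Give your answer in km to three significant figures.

perilune radius ≈ 1980 km

r_a = 6.672×10⁶ m.
Specific energy ε = v²/2 − μ/r = -5.671×10⁵ J/kg, so a = −μ/(2ε) = 4.324×10⁶ m.
The apsides satisfy r_p + r_a = 2a, so the perilune radius is 2a − r_a = 1.975×10⁶ m = 1975.5 km.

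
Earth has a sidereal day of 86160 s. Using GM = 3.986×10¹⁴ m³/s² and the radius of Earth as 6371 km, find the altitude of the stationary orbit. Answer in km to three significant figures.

A synchronous orbit has period T, so by Kepler's third law a = (μT²/4π²)^(1/3).
μT²/4π² = 3.986×10¹⁴ × (8.616×10⁴)² / 39.48 = 7.495×10²² m³.
a = 4.216×10⁷ m = 42163 km.
Altitude h = a − R = 42163 − 6371 = 35792 km.

h_sync ≈ 35800 km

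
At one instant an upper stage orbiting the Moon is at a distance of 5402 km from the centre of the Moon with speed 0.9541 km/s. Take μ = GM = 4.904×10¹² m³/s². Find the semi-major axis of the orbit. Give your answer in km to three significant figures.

r = 5.402×10⁶ m.
Vis-viva rearranged: 1/a = 2/r − v²/μ = 3.702×10⁻⁷ − 1.856×10⁻⁷ = 1.846×10⁻⁷ m⁻¹.
a = 5.417×10⁶ m = 5416.9 km.

a ≈ 5420 km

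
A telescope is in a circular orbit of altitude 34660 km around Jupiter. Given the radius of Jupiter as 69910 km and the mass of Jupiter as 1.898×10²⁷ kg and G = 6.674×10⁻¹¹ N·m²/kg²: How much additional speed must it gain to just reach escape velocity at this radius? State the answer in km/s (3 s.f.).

μ = GM = 6.674×10⁻¹¹ × 1.898×10²⁷ = 1.267×10¹⁷ m³/s².
r = 69910 + 34660 = 104570 km = 1.0457×10⁸ m.
Circular speed v_c = √(μ/r) = 34800 m/s.
Escape speed v_esc = √(2μ/r) = √2 × v_c = 49220 m/s.
Δv = v_esc − v_c = 14420 m/s = 14.42 km/s.

Δv ≈ 14.4 km/s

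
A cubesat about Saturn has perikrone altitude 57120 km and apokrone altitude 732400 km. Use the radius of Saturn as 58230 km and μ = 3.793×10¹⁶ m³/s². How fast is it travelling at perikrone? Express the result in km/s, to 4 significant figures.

r_p = 58230 + 57120 = 115350 km = 1.1535×10⁸ m.
r_a = 58230 + 732400 = 790630 km = 7.9063×10⁸ m.
Semi-major axis a = (r_p + r_a)/2 = 4.5299×10⁵ km = 4.530×10⁸ m.
Vis-viva: v² = μ(2/r − 1/a) = 3.793×10¹⁶ × (1.734×10⁻⁸ − 2.208×10⁻⁹) = 5.739×10⁸ m²/s².
v = 23960 m/s = 23.96 km/s.

v ≈ 23.96 km/s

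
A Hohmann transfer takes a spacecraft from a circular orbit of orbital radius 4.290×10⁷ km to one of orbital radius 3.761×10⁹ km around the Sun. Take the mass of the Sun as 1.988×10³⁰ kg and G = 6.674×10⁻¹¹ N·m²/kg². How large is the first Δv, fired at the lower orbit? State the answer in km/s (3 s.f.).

Δv ≈ 22.6 km/s

μ = GM = 6.674×10⁻¹¹ × 1.988×10³⁰ = 1.327×10²⁰ m³/s².
r₁ = 4.290×10⁷ km = 4.290×10¹⁰ m.
r₂ = 3.761×10⁹ km = 3.761×10¹² m.
Transfer ellipse a_t = (r₁ + r₂)/2 = 1.902×10¹² m.
At r₁: circular v_c1 = √(μ/r₁) = 55610 m/s; transfer-perihelion v_p = √[μ(2/r₁ − 1/a_t)] = 78200 m/s.
Δv₁ = v_p − v_c1 = 22590 m/s.
= 22.59 km/s.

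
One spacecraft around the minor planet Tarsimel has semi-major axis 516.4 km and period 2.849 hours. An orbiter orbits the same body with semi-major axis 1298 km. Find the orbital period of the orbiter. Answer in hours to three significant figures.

T₂ ≈ 11.4 hours

Kepler's third law: T² ∝ a³, so T₂ = T₁ (a₂/a₁)^(3/2).
a₂/a₁ = 2.514, (a₂/a₁)^(3/2) = 3.985.
T₂ = 2.849 × 3.985 = 11.35 hours.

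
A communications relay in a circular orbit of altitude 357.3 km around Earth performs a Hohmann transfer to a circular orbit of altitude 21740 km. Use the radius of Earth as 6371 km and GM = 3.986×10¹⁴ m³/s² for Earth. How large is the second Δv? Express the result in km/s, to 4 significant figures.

r₁ = 6371 + 357.3 = 6728.3 km = 6.7283×10⁶ m.
r₂ = 6371 + 21740 = 28111 km = 2.8111×10⁷ m.
Transfer ellipse a_t = (r₁ + r₂)/2 = 1.742×10⁷ m.
At r₁: circular v_c1 = √(μ/r₁) = 7697 m/s; transfer-perigee v_p = √[μ(2/r₁ − 1/a_t)] = 9778 m/s.
At r₂: circular v_c2 = √(μ/r₂) = 3766 m/s; transfer-apogee v_a = √[μ(2/r₂ − 1/a_t)] = 2340 m/s.
Δv₂ = v_c2 − v_a = 1425 m/s.
= 1.425 km/s.

Δv ≈ 1.425 km/s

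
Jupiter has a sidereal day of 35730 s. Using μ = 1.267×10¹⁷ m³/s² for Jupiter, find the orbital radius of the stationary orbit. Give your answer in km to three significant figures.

A synchronous orbit has period T, so by Kepler's third law a = (μT²/4π²)^(1/3).
μT²/4π² = 1.267×10¹⁷ × (3.573×10⁴)² / 39.48 = 4.097×10²⁴ m³.
a = 1.600×10⁸ m = 1.6002×10⁵ km.

r_sync ≈ 1.60×10⁵ km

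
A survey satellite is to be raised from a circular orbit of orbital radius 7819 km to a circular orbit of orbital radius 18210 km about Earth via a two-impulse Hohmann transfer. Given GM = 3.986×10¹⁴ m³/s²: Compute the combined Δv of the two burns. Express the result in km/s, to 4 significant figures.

Δv_total ≈ 2.358 km/s

r₁ = 7819 km = 7.819×10⁶ m.
r₂ = 18210 km = 1.821×10⁷ m.
Transfer ellipse a_t = (r₁ + r₂)/2 = 1.301×10⁷ m.
At r₁: circular v_c1 = √(μ/r₁) = 7140 m/s; transfer-perigee v_p = √[μ(2/r₁ − 1/a_t)] = 8446 m/s.
Δv₁ = v_p − v_c1 = 1306 m/s.
At r₂: circular v_c2 = √(μ/r₂) = 4679 m/s; transfer-apogee v_a = √[μ(2/r₂ − 1/a_t)] = 3626 m/s.
Δv₂ = v_c2 − v_a = 1052 m/s.
Total Δv = Δv₁ + Δv₂ = 2358 m/s = 2.358 km/s.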